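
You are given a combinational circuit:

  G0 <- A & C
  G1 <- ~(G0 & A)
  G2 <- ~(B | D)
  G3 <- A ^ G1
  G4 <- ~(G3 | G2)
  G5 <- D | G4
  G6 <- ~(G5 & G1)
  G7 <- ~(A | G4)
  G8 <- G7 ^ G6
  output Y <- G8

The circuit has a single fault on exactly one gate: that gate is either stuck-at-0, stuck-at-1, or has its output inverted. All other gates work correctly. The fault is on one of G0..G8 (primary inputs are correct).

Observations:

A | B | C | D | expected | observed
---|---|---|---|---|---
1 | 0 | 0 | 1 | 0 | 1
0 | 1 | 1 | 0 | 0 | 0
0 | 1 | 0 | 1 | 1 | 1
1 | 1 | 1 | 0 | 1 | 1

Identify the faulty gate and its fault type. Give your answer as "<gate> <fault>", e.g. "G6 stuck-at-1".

Fault-free values for test 1 (A=1, B=0, C=0, D=1): G0=0, G1=1, G2=0, G3=0, G4=1, G5=1, G6=0, G7=0, G8=0, giving Y=0. Observed 1.
Test 1: faults giving observed 1 are {G0 stuck-at-1, G0 inverted output, G1 stuck-at-0, G1 inverted output, G5 stuck-at-0, G5 inverted output, G6 stuck-at-1, G6 inverted output, G7 stuck-at-1, G7 inverted output, G8 stuck-at-1, G8 inverted output}.
Test 2 (A=0, B=1, C=1, D=0): fault-free G0=0, G1=1, G2=0, G3=1, G4=0, G5=0, G6=1, G7=1, G8=0 → 0; observed 0. Eliminates G1 stuck-at-0, G1 inverted output, G5 inverted output, G6 inverted output, G7 inverted output, G8 stuck-at-1, G8 inverted output.
Test 3 (A=0, B=1, C=0, D=1): fault-free G0=0, G1=1, G2=0, G3=1, G4=0, G5=1, G6=0, G7=1, G8=1 → 1; observed 1. Eliminates G5 stuck-at-0, G6 stuck-at-1.
Test 4 (A=1, B=1, C=1, D=0): fault-free G0=1, G1=0, G2=0, G3=1, G4=0, G5=0, G6=1, G7=0, G8=1 → 1; observed 1. Eliminates G0 inverted output, G7 stuck-at-1.
Only G0 stuck-at-1 is consistent with every test.

G0 stuck-at-1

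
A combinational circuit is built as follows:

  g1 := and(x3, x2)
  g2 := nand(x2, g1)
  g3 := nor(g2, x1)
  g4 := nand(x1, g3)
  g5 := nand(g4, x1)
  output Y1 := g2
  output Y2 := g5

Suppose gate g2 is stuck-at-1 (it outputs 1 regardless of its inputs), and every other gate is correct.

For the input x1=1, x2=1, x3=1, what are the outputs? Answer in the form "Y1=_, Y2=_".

Y1=1, Y2=0

Propagate with g2 forced: g1=1, g2=1 [stuck-at-1], g3=0, g4=1, g5=0.
So the outputs are Y1=1, Y2=0. (Without the fault they would be Y1=0, Y2=0.)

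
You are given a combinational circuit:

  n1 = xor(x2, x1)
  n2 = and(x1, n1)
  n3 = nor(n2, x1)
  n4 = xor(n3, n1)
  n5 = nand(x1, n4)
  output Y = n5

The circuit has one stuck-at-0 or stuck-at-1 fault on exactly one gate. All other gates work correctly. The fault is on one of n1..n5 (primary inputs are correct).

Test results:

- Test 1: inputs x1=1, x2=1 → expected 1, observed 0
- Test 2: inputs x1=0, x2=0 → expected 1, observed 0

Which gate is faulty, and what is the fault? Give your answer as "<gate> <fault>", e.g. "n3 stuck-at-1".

n5 stuck-at-0

Fault-free values for test 1 (x1=1, x2=1): n1=0, n2=0, n3=0, n4=0, n5=1, giving Y=1. Observed 0.
Test 1: faults giving observed 0 are {n1 stuck-at-1, n3 stuck-at-1, n4 stuck-at-1, n5 stuck-at-0}.
Test 2 (x1=0, x2=0): fault-free n1=0, n2=0, n3=1, n4=1, n5=1 → 1; observed 0. Eliminates n1 stuck-at-1, n3 stuck-at-1, n4 stuck-at-1.
Only n5 stuck-at-0 is consistent with every test.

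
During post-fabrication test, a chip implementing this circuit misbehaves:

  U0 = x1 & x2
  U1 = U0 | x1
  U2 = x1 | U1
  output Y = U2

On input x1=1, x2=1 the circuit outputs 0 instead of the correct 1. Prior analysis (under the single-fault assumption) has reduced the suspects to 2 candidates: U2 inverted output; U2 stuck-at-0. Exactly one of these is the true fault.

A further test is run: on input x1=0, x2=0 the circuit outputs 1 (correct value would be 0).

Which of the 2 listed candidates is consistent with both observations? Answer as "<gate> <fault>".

U2 inverted output

Evaluate each candidate on input x1=0, x2=0:
  U2 inverted output: U0=0, U1=0, U2=1 [inverted output] → 1 — matches
  U2 stuck-at-0: U0=0, U1=0, U2=0 [stuck-at-0] → 0 — eliminated
Only U2 inverted output reproduces the observed 1.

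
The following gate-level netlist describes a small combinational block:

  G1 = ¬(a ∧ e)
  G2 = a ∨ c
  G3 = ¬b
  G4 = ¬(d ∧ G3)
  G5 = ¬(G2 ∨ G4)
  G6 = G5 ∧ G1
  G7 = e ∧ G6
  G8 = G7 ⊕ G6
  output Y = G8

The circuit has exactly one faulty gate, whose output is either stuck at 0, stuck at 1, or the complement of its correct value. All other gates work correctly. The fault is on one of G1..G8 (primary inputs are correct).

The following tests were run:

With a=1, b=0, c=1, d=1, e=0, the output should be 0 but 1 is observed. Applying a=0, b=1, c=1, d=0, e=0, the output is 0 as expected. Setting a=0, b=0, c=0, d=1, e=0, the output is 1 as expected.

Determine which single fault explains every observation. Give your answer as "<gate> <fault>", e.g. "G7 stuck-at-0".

Fault-free values for test 1 (a=1, b=0, c=1, d=1, e=0): G1=1, G2=1, G3=1, G4=0, G5=0, G6=0, G7=0, G8=0, giving Y=0. Observed 1.
Test 1: faults giving observed 1 are {G2 stuck-at-0, G2 inverted output, G5 stuck-at-1, G5 inverted output, G6 stuck-at-1, G6 inverted output, G7 stuck-at-1, G7 inverted output, G8 stuck-at-1, G8 inverted output}.
Test 2 (a=0, b=1, c=1, d=0, e=0): fault-free G1=1, G2=1, G3=0, G4=1, G5=0, G6=0, G7=0, G8=0 → 0; observed 0. Eliminates G5 stuck-at-1, G5 inverted output, G6 stuck-at-1, G6 inverted output, G7 stuck-at-1, G7 inverted output, G8 stuck-at-1, G8 inverted output.
Test 3 (a=0, b=0, c=0, d=1, e=0): fault-free G1=1, G2=0, G3=1, G4=0, G5=1, G6=1, G7=0, G8=1 → 1; observed 1. Eliminates G2 inverted output.
Only G2 stuck-at-0 is consistent with every test.

G2 stuck-at-0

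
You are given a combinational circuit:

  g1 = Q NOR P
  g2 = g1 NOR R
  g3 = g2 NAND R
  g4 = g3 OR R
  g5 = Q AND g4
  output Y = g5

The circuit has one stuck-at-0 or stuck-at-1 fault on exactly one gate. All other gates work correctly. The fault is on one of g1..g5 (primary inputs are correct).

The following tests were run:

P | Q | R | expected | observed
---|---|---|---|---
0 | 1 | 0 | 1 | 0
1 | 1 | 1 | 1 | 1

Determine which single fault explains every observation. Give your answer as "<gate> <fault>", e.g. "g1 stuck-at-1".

Fault-free values for test 1 (P=0, Q=1, R=0): g1=0, g2=1, g3=1, g4=1, g5=1, giving Y=1. Observed 0.
Test 1: faults giving observed 0 are {g3 stuck-at-0, g4 stuck-at-0, g5 stuck-at-0}.
Test 2 (P=1, Q=1, R=1): fault-free g1=0, g2=0, g3=1, g4=1, g5=1 → 1; observed 1. Eliminates g4 stuck-at-0, g5 stuck-at-0.
Only g3 stuck-at-0 is consistent with every test.

g3 stuck-at-0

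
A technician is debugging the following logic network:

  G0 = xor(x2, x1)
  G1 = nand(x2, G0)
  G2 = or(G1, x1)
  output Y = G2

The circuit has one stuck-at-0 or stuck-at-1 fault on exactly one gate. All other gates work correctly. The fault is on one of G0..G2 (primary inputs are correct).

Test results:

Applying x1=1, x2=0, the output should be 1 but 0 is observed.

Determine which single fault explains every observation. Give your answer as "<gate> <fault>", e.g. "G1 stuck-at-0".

G2 stuck-at-0

Fault-free values for test 1 (x1=1, x2=0): G0=1, G1=1, G2=1, giving Y=1. Observed 0.
Test 1: faults giving observed 0 are {G2 stuck-at-0}.
Only G2 stuck-at-0 is consistent with every test.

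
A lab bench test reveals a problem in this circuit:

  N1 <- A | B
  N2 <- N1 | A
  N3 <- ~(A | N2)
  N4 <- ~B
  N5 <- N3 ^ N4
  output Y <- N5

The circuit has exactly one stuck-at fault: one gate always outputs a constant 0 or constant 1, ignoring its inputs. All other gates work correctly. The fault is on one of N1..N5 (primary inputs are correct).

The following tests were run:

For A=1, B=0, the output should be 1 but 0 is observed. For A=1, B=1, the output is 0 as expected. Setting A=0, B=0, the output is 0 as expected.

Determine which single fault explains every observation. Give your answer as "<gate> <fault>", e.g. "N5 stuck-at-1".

N5 stuck-at-0

Fault-free values for test 1 (A=1, B=0): N1=1, N2=1, N3=0, N4=1, N5=1, giving Y=1. Observed 0.
Test 1: faults giving observed 0 are {N3 stuck-at-1, N4 stuck-at-0, N5 stuck-at-0}.
Test 2 (A=1, B=1): fault-free N1=1, N2=1, N3=0, N4=0, N5=0 → 0; observed 0. Eliminates N3 stuck-at-1.
Test 3 (A=0, B=0): fault-free N1=0, N2=0, N3=1, N4=1, N5=0 → 0; observed 0. Eliminates N4 stuck-at-0.
Only N5 stuck-at-0 is consistent with every test.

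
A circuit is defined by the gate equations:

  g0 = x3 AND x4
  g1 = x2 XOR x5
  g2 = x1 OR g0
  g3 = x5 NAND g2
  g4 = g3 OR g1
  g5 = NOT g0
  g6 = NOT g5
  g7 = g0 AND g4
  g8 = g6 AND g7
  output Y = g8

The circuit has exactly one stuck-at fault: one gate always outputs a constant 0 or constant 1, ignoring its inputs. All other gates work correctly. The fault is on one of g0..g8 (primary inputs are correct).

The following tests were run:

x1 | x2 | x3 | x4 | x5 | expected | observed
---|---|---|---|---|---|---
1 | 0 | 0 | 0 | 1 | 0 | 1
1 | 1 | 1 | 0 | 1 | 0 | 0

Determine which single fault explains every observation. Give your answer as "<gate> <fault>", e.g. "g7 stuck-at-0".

g0 stuck-at-1

Fault-free values for test 1 (x1=1, x2=0, x3=0, x4=0, x5=1): g0=0, g1=1, g2=1, g3=0, g4=1, g5=1, g6=0, g7=0, g8=0, giving Y=0. Observed 1.
Test 1: faults giving observed 1 are {g0 stuck-at-1, g8 stuck-at-1}.
Test 2 (x1=1, x2=1, x3=1, x4=0, x5=1): fault-free g0=0, g1=0, g2=1, g3=0, g4=0, g5=1, g6=0, g7=0, g8=0 → 0; observed 0. Eliminates g8 stuck-at-1.
Only g0 stuck-at-1 is consistent with every test.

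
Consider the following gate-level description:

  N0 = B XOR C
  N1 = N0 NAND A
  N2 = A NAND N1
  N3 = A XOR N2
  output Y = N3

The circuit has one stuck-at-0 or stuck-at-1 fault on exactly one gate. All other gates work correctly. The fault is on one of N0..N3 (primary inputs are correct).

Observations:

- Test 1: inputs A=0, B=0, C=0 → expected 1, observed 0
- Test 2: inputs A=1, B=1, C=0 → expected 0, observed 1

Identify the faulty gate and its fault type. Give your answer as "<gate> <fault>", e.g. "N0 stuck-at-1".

N2 stuck-at-0

Fault-free values for test 1 (A=0, B=0, C=0): N0=0, N1=1, N2=1, N3=1, giving Y=1. Observed 0.
Test 1: faults giving observed 0 are {N2 stuck-at-0, N3 stuck-at-0}.
Test 2 (A=1, B=1, C=0): fault-free N0=1, N1=0, N2=1, N3=0 → 0; observed 1. Eliminates N3 stuck-at-0.
Only N2 stuck-at-0 is consistent with every test.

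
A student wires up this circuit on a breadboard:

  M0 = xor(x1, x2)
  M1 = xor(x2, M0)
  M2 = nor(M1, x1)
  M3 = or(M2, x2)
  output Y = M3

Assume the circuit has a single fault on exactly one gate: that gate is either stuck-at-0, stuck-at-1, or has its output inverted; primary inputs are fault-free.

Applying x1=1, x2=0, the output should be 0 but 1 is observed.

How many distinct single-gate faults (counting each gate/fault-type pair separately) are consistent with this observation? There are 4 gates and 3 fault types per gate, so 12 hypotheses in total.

Fault-free: M0=1, M1=1, M2=0, M3=0 → 0. Observed 1.
  M0 stuck-at-0: output 0 ✗
  M0 stuck-at-1: output 0 ✗
  M0 inverted output: output 0 ✗
  M1 stuck-at-0: output 0 ✗
  M1 stuck-at-1: output 0 ✗
  M1 inverted output: output 0 ✗
  M2 stuck-at-0: output 0 ✗
  M2 stuck-at-1: output 1 ✓
  M2 inverted output: output 1 ✓
  M3 stuck-at-0: output 0 ✗
  M3 stuck-at-1: output 1 ✓
  M3 inverted output: output 1 ✓
Consistent faults: {M2 stuck-at-1, M2 inverted output, M3 stuck-at-1, M3 inverted output} — 4 in all.

4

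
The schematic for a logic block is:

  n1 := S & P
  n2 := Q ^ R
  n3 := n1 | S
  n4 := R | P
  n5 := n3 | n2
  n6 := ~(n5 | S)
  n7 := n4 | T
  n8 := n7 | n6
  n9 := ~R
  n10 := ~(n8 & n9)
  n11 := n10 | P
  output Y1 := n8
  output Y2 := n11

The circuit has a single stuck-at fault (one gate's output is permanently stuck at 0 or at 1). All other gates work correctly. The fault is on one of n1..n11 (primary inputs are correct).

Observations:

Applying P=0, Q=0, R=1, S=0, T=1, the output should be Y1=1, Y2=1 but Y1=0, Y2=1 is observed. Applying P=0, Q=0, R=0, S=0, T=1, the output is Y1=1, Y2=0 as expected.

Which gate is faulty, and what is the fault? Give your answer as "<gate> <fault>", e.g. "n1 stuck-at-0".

n7 stuck-at-0

Fault-free values for test 1 (P=0, Q=0, R=1, S=0, T=1): n1=0, n2=1, n3=0, n4=1, n5=1, n6=0, n7=1, n8=1, n9=0, n10=1, n11=1, giving Y1=1, Y2=1. Observed Y1=0, Y2=1.
Test 1: faults giving observed Y1=0, Y2=1 are {n7 stuck-at-0, n8 stuck-at-0}.
Test 2 (P=0, Q=0, R=0, S=0, T=1): fault-free n1=0, n2=0, n3=0, n4=0, n5=0, n6=1, n7=1, n8=1, n9=1, n10=0, n11=0 → Y1=1, Y2=0; observed Y1=1, Y2=0. Eliminates n8 stuck-at-0.
Only n7 stuck-at-0 is consistent with every test.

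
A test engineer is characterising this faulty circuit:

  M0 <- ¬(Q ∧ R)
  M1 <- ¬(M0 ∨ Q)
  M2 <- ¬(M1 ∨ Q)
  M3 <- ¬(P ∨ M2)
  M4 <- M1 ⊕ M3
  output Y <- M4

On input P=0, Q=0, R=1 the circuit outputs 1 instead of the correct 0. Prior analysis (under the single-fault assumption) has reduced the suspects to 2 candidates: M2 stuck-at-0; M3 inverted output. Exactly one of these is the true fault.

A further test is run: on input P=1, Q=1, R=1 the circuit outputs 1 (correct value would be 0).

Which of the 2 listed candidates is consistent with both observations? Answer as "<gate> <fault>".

M3 inverted output

Evaluate each candidate on input P=1, Q=1, R=1:
  M2 stuck-at-0: M0=0, M1=0, M2=0 [stuck-at-0], M3=0, M4=0 → 0 — eliminated
  M3 inverted output: M0=0, M1=0, M2=0, M3=1 [inverted output], M4=1 → 1 — matches
Only M3 inverted output reproduces the observed 1.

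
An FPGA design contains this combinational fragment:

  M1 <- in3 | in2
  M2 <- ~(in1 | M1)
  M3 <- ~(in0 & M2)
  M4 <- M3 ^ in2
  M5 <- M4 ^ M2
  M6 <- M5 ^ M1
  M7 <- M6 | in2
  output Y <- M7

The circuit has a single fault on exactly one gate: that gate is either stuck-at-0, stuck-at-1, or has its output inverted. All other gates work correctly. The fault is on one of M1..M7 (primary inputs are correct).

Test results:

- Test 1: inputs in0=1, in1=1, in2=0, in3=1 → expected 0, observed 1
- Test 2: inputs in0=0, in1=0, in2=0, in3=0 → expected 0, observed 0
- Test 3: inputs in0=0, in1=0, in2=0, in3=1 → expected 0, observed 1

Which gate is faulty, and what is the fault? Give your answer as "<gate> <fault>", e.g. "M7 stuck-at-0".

Fault-free values for test 1 (in0=1, in1=1, in2=0, in3=1): M1=1, M2=0, M3=1, M4=1, M5=1, M6=0, M7=0, giving Y=0. Observed 1.
Test 1: faults giving observed 1 are {M1 stuck-at-0, M1 inverted output, M3 stuck-at-0, M3 inverted output, M4 stuck-at-0, M4 inverted output, M5 stuck-at-0, M5 inverted output, M6 stuck-at-1, M6 inverted output, M7 stuck-at-1, M7 inverted output}.
Test 2 (in0=0, in1=0, in2=0, in3=0): fault-free M1=0, M2=1, M3=1, M4=1, M5=0, M6=0, M7=0 → 0; observed 0. Eliminates M3 stuck-at-0, M3 inverted output, M4 stuck-at-0, M4 inverted output, M5 inverted output, M6 stuck-at-1, M6 inverted output, M7 stuck-at-1, M7 inverted output.
Test 3 (in0=0, in1=0, in2=0, in3=1): fault-free M1=1, M2=0, M3=1, M4=1, M5=1, M6=0, M7=0 → 0; observed 1. Eliminates M1 stuck-at-0, M1 inverted output.
Only M5 stuck-at-0 is consistent with every test.

M5 stuck-at-0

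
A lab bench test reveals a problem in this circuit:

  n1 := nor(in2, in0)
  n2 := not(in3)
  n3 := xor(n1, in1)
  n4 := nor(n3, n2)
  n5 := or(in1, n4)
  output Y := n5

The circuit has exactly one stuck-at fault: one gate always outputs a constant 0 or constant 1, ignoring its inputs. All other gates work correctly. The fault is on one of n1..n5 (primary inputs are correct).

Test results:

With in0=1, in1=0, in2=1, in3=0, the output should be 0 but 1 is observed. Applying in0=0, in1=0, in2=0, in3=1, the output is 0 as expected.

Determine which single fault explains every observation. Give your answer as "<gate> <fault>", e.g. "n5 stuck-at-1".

Fault-free values for test 1 (in0=1, in1=0, in2=1, in3=0): n1=0, n2=1, n3=0, n4=0, n5=0, giving Y=0. Observed 1.
Test 1: faults giving observed 1 are {n2 stuck-at-0, n4 stuck-at-1, n5 stuck-at-1}.
Test 2 (in0=0, in1=0, in2=0, in3=1): fault-free n1=1, n2=0, n3=1, n4=0, n5=0 → 0; observed 0. Eliminates n4 stuck-at-1, n5 stuck-at-1.
Only n2 stuck-at-0 is consistent with every test.

n2 stuck-at-0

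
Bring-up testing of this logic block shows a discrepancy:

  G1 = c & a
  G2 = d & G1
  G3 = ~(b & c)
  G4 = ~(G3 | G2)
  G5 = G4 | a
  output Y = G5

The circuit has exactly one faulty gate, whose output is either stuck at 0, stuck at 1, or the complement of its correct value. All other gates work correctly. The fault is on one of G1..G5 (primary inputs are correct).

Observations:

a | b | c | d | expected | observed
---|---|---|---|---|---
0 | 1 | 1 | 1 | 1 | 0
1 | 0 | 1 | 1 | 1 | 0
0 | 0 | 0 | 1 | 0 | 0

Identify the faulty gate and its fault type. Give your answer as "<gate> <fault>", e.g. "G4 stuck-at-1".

Fault-free values for test 1 (a=0, b=1, c=1, d=1): G1=0, G2=0, G3=0, G4=1, G5=1, giving Y=1. Observed 0.
Test 1: faults giving observed 0 are {G1 stuck-at-1, G1 inverted output, G2 stuck-at-1, G2 inverted output, G3 stuck-at-1, G3 inverted output, G4 stuck-at-0, G4 inverted output, G5 stuck-at-0, G5 inverted output}.
Test 2 (a=1, b=0, c=1, d=1): fault-free G1=1, G2=1, G3=1, G4=0, G5=1 → 1; observed 0. Eliminates G1 stuck-at-1, G1 inverted output, G2 stuck-at-1, G2 inverted output, G3 stuck-at-1, G3 inverted output, G4 stuck-at-0, G4 inverted output.
Test 3 (a=0, b=0, c=0, d=1): fault-free G1=0, G2=0, G3=1, G4=0, G5=0 → 0; observed 0. Eliminates G5 inverted output.
Only G5 stuck-at-0 is consistent with every test.

G5 stuck-at-0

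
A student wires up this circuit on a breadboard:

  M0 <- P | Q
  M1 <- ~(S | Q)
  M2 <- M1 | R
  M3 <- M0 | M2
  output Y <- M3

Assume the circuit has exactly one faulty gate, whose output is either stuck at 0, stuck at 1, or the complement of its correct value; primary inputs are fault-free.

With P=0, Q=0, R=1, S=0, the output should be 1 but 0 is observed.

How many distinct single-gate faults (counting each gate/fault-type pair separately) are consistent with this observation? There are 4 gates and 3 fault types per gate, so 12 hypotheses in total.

4

Fault-free: M0=0, M1=1, M2=1, M3=1 → 1. Observed 0.
  M0 stuck-at-0: output 1 ✗
  M0 stuck-at-1: output 1 ✗
  M0 inverted output: output 1 ✗
  M1 stuck-at-0: output 1 ✗
  M1 stuck-at-1: output 1 ✗
  M1 inverted output: output 1 ✗
  M2 stuck-at-0: output 0 ✓
  M2 stuck-at-1: output 1 ✗
  M2 inverted output: output 0 ✓
  M3 stuck-at-0: output 0 ✓
  M3 stuck-at-1: output 1 ✗
  M3 inverted output: output 0 ✓
Consistent faults: {M2 stuck-at-0, M2 inverted output, M3 stuck-at-0, M3 inverted output} — 4 in all.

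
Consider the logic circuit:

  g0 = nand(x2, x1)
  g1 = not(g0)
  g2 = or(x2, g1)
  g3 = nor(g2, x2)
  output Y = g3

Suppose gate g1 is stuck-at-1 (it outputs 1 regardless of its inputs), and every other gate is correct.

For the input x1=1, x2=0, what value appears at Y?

Propagate with g1 forced: g0=1, g1=1 [stuck-at-1], g2=1, g3=0.
So Y = 0. (Without the fault it would be 1.)

0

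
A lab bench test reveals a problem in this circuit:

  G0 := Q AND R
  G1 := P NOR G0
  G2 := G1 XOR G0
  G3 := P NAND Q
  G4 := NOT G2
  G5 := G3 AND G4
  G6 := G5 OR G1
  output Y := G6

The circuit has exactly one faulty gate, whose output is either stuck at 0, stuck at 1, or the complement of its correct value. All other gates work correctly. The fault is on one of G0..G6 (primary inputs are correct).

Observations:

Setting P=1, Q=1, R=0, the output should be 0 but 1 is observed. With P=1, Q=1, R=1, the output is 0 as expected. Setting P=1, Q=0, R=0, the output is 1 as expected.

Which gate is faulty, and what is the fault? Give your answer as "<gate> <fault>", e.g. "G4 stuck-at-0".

Fault-free values for test 1 (P=1, Q=1, R=0): G0=0, G1=0, G2=0, G3=0, G4=1, G5=0, G6=0, giving Y=0. Observed 1.
Test 1: faults giving observed 1 are {G1 stuck-at-1, G1 inverted output, G3 stuck-at-1, G3 inverted output, G5 stuck-at-1, G5 inverted output, G6 stuck-at-1, G6 inverted output}.
Test 2 (P=1, Q=1, R=1): fault-free G0=1, G1=0, G2=1, G3=0, G4=0, G5=0, G6=0 → 0; observed 0. Eliminates G1 stuck-at-1, G1 inverted output, G5 stuck-at-1, G5 inverted output, G6 stuck-at-1, G6 inverted output.
Test 3 (P=1, Q=0, R=0): fault-free G0=0, G1=0, G2=0, G3=1, G4=1, G5=1, G6=1 → 1; observed 1. Eliminates G3 inverted output.
Only G3 stuck-at-1 is consistent with every test.

G3 stuck-at-1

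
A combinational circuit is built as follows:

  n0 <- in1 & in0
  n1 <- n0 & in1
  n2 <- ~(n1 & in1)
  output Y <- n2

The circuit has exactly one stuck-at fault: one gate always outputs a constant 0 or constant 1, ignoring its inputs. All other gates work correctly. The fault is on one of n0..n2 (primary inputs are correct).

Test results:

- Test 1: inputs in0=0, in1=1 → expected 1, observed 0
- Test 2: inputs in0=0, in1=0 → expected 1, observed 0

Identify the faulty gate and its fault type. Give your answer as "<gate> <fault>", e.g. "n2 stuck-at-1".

Fault-free values for test 1 (in0=0, in1=1): n0=0, n1=0, n2=1, giving Y=1. Observed 0.
Test 1: faults giving observed 0 are {n0 stuck-at-1, n1 stuck-at-1, n2 stuck-at-0}.
Test 2 (in0=0, in1=0): fault-free n0=0, n1=0, n2=1 → 1; observed 0. Eliminates n0 stuck-at-1, n1 stuck-at-1.
Only n2 stuck-at-0 is consistent with every test.

n2 stuck-at-0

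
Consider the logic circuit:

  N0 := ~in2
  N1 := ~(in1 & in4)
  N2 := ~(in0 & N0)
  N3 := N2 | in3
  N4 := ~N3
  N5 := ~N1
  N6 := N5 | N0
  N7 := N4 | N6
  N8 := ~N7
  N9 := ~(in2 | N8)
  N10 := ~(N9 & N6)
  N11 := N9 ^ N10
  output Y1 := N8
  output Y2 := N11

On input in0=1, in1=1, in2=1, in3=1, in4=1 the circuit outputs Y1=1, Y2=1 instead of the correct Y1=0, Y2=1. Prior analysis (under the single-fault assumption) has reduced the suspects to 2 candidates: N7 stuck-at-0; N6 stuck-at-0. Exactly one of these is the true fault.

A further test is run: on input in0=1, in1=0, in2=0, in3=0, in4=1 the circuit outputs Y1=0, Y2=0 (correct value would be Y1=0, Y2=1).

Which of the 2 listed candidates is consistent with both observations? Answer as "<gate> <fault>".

Evaluate each candidate on input in0=1, in1=0, in2=0, in3=0, in4=1:
  N7 stuck-at-0: N0=1, N1=1, N2=0, N3=0, N4=1, N5=0, N6=1, N7=0 [stuck-at-0], N8=1, N9=0, N10=1, N11=1 → Y1=1, Y2=1 — eliminated
  N6 stuck-at-0: N0=1, N1=1, N2=0, N3=0, N4=1, N5=0, N6=0 [stuck-at-0], N7=1, N8=0, N9=1, N10=1, N11=0 → Y1=0, Y2=0 — matches
Only N6 stuck-at-0 reproduces the observed Y1=0, Y2=0.

N6 stuck-at-0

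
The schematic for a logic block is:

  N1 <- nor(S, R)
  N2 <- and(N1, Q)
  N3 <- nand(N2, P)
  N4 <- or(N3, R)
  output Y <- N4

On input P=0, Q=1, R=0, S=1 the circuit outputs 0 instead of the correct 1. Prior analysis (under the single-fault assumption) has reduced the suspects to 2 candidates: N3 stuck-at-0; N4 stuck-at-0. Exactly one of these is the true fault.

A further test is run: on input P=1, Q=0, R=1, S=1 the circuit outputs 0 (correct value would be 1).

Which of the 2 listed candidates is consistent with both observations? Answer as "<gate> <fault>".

N4 stuck-at-0

Evaluate each candidate on input P=1, Q=0, R=1, S=1:
  N3 stuck-at-0: N1=0, N2=0, N3=0 [stuck-at-0], N4=1 → 1 — eliminated
  N4 stuck-at-0: N1=0, N2=0, N3=1, N4=0 [stuck-at-0] → 0 — matches
Only N4 stuck-at-0 reproduces the observed 0.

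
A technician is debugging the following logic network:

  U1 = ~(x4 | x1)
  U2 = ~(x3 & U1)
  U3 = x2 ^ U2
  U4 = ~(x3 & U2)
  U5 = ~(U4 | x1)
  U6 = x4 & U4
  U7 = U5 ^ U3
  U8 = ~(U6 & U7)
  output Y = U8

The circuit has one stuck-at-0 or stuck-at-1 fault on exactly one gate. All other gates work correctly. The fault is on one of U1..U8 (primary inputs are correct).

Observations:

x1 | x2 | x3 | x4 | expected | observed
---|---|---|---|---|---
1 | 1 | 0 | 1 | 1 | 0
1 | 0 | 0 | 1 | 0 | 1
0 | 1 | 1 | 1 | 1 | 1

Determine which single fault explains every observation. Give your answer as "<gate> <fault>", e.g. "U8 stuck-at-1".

Fault-free values for test 1 (x1=1, x2=1, x3=0, x4=1): U1=0, U2=1, U3=0, U4=1, U5=0, U6=1, U7=0, U8=1, giving Y=1. Observed 0.
Test 1: faults giving observed 0 are {U2 stuck-at-0, U3 stuck-at-1, U5 stuck-at-1, U7 stuck-at-1, U8 stuck-at-0}.
Test 2 (x1=1, x2=0, x3=0, x4=1): fault-free U1=0, U2=1, U3=1, U4=1, U5=0, U6=1, U7=1, U8=0 → 0; observed 1. Eliminates U3 stuck-at-1, U7 stuck-at-1, U8 stuck-at-0.
Test 3 (x1=0, x2=1, x3=1, x4=1): fault-free U1=0, U2=1, U3=0, U4=0, U5=1, U6=0, U7=1, U8=1 → 1; observed 1. Eliminates U2 stuck-at-0.
Only U5 stuck-at-1 is consistent with every test.

U5 stuck-at-1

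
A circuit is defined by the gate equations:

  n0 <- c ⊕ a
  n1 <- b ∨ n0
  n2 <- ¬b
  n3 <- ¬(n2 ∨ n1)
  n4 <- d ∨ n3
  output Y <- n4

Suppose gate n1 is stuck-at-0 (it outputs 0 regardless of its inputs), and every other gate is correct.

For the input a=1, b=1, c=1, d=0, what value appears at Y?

Propagate with n1 forced: n0=0, n1=0 [stuck-at-0], n2=0, n3=1, n4=1.
So Y = 1. (Without the fault it would be 0.)

1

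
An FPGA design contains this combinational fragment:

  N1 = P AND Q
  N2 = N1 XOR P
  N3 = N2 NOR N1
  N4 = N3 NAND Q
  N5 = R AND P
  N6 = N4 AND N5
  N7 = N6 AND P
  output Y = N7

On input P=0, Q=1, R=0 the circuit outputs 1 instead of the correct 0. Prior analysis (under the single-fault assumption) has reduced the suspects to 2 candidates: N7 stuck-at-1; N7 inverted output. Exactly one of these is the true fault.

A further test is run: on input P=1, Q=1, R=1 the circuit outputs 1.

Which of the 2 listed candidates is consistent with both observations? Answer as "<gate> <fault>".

Evaluate each candidate on input P=1, Q=1, R=1:
  N7 stuck-at-1: N1=1, N2=0, N3=0, N4=1, N5=1, N6=1, N7=1 [stuck-at-1] → 1 — matches
  N7 inverted output: N1=1, N2=0, N3=0, N4=1, N5=1, N6=1, N7=0 [inverted output] → 0 — eliminated
Only N7 stuck-at-1 reproduces the observed 1.

N7 stuck-at-1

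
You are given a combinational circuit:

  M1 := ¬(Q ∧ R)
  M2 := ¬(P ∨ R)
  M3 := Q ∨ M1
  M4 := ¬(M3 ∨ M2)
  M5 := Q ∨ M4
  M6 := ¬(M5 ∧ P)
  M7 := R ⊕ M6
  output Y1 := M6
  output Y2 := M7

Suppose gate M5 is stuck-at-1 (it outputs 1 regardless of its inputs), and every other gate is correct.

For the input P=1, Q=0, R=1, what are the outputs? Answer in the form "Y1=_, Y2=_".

Propagate with M5 forced: M1=1, M2=0, M3=1, M4=0, M5=1 [stuck-at-1], M6=0, M7=1.
So the outputs are Y1=0, Y2=1. (Without the fault they would be Y1=1, Y2=0.)

Y1=0, Y2=1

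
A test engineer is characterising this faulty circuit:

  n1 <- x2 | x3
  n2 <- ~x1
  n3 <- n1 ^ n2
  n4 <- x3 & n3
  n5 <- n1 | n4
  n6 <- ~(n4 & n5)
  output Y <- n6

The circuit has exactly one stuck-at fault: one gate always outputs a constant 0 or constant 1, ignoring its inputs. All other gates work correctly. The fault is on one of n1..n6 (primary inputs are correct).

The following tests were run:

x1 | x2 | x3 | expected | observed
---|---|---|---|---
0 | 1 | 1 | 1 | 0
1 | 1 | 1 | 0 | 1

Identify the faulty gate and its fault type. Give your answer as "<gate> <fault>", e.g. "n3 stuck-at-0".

n1 stuck-at-0

Fault-free values for test 1 (x1=0, x2=1, x3=1): n1=1, n2=1, n3=0, n4=0, n5=1, n6=1, giving Y=1. Observed 0.
Test 1: faults giving observed 0 are {n1 stuck-at-0, n2 stuck-at-0, n3 stuck-at-1, n4 stuck-at-1, n6 stuck-at-0}.
Test 2 (x1=1, x2=1, x3=1): fault-free n1=1, n2=0, n3=1, n4=1, n5=1, n6=0 → 0; observed 1. Eliminates n2 stuck-at-0, n3 stuck-at-1, n4 stuck-at-1, n6 stuck-at-0.
Only n1 stuck-at-0 is consistent with every test.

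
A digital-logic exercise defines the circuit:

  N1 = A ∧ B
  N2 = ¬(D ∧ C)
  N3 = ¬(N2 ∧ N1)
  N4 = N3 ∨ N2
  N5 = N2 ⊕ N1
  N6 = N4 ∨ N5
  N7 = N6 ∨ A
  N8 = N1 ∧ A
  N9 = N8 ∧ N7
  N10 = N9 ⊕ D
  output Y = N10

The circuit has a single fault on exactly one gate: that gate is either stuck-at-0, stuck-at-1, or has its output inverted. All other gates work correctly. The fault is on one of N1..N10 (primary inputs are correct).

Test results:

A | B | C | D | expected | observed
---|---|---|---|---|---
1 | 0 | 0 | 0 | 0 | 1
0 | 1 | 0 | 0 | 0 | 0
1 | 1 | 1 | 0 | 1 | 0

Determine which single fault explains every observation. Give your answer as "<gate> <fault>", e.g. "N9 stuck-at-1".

N1 inverted output

Fault-free values for test 1 (A=1, B=0, C=0, D=0): N1=0, N2=1, N3=1, N4=1, N5=1, N6=1, N7=1, N8=0, N9=0, N10=0, giving Y=0. Observed 1.
Test 1: faults giving observed 1 are {N1 stuck-at-1, N1 inverted output, N8 stuck-at-1, N8 inverted output, N9 stuck-at-1, N9 inverted output, N10 stuck-at-1, N10 inverted output}.
Test 2 (A=0, B=1, C=0, D=0): fault-free N1=0, N2=1, N3=1, N4=1, N5=1, N6=1, N7=1, N8=0, N9=0, N10=0 → 0; observed 0. Eliminates N8 stuck-at-1, N8 inverted output, N9 stuck-at-1, N9 inverted output, N10 stuck-at-1, N10 inverted output.
Test 3 (A=1, B=1, C=1, D=0): fault-free N1=1, N2=1, N3=0, N4=1, N5=0, N6=1, N7=1, N8=1, N9=1, N10=1 → 1; observed 0. Eliminates N1 stuck-at-1.
Only N1 inverted output is consistent with every test.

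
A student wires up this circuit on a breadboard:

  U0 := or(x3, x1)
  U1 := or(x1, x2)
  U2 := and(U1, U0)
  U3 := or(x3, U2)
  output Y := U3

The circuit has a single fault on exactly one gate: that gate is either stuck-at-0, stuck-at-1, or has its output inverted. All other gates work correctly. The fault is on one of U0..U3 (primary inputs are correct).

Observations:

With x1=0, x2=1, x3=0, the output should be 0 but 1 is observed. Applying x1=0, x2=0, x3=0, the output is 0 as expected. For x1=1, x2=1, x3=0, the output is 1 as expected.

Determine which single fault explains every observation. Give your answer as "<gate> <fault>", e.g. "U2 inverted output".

Fault-free values for test 1 (x1=0, x2=1, x3=0): U0=0, U1=1, U2=0, U3=0, giving Y=0. Observed 1.
Test 1: faults giving observed 1 are {U0 stuck-at-1, U0 inverted output, U2 stuck-at-1, U2 inverted output, U3 stuck-at-1, U3 inverted output}.
Test 2 (x1=0, x2=0, x3=0): fault-free U0=0, U1=0, U2=0, U3=0 → 0; observed 0. Eliminates U2 stuck-at-1, U2 inverted output, U3 stuck-at-1, U3 inverted output.
Test 3 (x1=1, x2=1, x3=0): fault-free U0=1, U1=1, U2=1, U3=1 → 1; observed 1. Eliminates U0 inverted output.
Only U0 stuck-at-1 is consistent with every test.

U0 stuck-at-1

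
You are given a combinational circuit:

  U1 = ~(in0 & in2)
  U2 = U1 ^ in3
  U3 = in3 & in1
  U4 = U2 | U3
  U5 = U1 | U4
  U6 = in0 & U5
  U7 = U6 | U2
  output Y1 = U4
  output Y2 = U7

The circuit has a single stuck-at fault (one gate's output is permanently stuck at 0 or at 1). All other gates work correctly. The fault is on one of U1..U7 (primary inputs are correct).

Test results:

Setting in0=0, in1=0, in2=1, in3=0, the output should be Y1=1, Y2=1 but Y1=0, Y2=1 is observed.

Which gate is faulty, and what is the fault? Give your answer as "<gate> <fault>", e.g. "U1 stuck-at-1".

U4 stuck-at-0

Fault-free values for test 1 (in0=0, in1=0, in2=1, in3=0): U1=1, U2=1, U3=0, U4=1, U5=1, U6=0, U7=1, giving Y1=1, Y2=1. Observed Y1=0, Y2=1.
Test 1: faults giving observed Y1=0, Y2=1 are {U4 stuck-at-0}.
Only U4 stuck-at-0 is consistent with every test.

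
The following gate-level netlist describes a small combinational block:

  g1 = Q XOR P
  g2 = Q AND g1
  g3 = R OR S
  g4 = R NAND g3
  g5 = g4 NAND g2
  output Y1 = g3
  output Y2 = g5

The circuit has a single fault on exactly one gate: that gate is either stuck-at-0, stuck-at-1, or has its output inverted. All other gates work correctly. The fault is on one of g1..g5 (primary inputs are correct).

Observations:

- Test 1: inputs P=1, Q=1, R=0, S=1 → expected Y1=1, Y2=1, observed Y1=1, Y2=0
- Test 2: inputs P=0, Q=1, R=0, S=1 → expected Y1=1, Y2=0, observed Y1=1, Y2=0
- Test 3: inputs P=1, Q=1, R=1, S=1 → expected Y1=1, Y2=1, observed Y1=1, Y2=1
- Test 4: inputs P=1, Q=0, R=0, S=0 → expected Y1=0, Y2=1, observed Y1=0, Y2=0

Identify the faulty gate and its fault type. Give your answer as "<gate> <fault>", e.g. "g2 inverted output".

g2 stuck-at-1

Fault-free values for test 1 (P=1, Q=1, R=0, S=1): g1=0, g2=0, g3=1, g4=1, g5=1, giving Y1=1, Y2=1. Observed Y1=1, Y2=0.
Test 1: faults giving observed Y1=1, Y2=0 are {g1 stuck-at-1, g1 inverted output, g2 stuck-at-1, g2 inverted output, g5 stuck-at-0, g5 inverted output}.
Test 2 (P=0, Q=1, R=0, S=1): fault-free g1=1, g2=1, g3=1, g4=1, g5=0 → Y1=1, Y2=0; observed Y1=1, Y2=0. Eliminates g1 inverted output, g2 inverted output, g5 inverted output.
Test 3 (P=1, Q=1, R=1, S=1): fault-free g1=0, g2=0, g3=1, g4=0, g5=1 → Y1=1, Y2=1; observed Y1=1, Y2=1. Eliminates g5 stuck-at-0.
Test 4 (P=1, Q=0, R=0, S=0): fault-free g1=1, g2=0, g3=0, g4=1, g5=1 → Y1=0, Y2=1; observed Y1=0, Y2=0. Eliminates g1 stuck-at-1.
Only g2 stuck-at-1 is consistent with every test.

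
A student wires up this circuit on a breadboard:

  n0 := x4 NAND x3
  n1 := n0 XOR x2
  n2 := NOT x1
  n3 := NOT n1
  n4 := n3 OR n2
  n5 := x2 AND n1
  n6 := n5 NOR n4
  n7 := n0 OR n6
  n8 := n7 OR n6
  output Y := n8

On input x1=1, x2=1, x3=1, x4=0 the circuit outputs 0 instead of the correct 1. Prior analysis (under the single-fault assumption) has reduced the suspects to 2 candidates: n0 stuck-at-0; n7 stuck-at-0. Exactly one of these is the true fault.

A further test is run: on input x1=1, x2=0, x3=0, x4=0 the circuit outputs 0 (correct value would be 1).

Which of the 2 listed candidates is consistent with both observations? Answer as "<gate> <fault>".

n0 stuck-at-0

Evaluate each candidate on input x1=1, x2=0, x3=0, x4=0:
  n0 stuck-at-0: n0=0 [stuck-at-0], n1=0, n2=0, n3=1, n4=1, n5=0, n6=0, n7=0, n8=0 → 0 — matches
  n7 stuck-at-0: n0=1, n1=1, n2=0, n3=0, n4=0, n5=0, n6=1, n7=0 [stuck-at-0], n8=1 → 1 — eliminated
Only n0 stuck-at-0 reproduces the observed 0.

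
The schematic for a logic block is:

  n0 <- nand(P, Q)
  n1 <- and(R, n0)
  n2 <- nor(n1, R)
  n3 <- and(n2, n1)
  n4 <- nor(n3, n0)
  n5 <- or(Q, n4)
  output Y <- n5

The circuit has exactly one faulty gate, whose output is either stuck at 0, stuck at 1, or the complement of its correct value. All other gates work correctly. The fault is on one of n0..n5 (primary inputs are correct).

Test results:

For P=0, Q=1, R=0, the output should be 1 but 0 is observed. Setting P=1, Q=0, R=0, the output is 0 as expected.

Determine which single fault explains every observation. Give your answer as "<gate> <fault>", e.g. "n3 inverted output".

Fault-free values for test 1 (P=0, Q=1, R=0): n0=1, n1=0, n2=1, n3=0, n4=0, n5=1, giving Y=1. Observed 0.
Test 1: faults giving observed 0 are {n5 stuck-at-0, n5 inverted output}.
Test 2 (P=1, Q=0, R=0): fault-free n0=1, n1=0, n2=1, n3=0, n4=0, n5=0 → 0; observed 0. Eliminates n5 inverted output.
Only n5 stuck-at-0 is consistent with every test.

n5 stuck-at-0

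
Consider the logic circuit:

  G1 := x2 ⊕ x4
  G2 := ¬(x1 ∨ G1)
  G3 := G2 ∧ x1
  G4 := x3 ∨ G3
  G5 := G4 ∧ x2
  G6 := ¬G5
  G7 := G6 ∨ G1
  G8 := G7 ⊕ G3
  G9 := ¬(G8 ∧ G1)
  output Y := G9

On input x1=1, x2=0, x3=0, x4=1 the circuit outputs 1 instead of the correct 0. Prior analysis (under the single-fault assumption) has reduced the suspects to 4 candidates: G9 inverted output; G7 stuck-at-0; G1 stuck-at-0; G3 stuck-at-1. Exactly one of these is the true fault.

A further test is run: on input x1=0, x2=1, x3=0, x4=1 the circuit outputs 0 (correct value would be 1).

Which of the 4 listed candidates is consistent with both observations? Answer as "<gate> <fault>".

G9 inverted output

Evaluate each candidate on input x1=0, x2=1, x3=0, x4=1:
  G9 inverted output: G1=0, G2=1, G3=0, G4=0, G5=0, G6=1, G7=1, G8=1, G9=0 [inverted output] → 0 — matches
  G7 stuck-at-0: G1=0, G2=1, G3=0, G4=0, G5=0, G6=1, G7=0 [stuck-at-0], G8=0, G9=1 → 1 — eliminated
  G1 stuck-at-0: G1=0 [stuck-at-0], G2=1, G3=0, G4=0, G5=0, G6=1, G7=1, G8=1, G9=1 → 1 — eliminated
  G3 stuck-at-1: G1=0, G2=1, G3=1 [stuck-at-1], G4=1, G5=1, G6=0, G7=0, G8=1, G9=1 → 1 — eliminated
Only G9 inverted output reproduces the observed 0.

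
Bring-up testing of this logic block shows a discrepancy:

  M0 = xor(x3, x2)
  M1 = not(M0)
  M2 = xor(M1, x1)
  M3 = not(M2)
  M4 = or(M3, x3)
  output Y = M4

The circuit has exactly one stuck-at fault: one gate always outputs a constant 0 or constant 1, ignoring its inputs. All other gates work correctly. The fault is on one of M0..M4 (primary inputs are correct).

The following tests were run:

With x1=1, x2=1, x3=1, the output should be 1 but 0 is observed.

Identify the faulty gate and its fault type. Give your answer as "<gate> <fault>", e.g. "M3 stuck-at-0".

M4 stuck-at-0

Fault-free values for test 1 (x1=1, x2=1, x3=1): M0=0, M1=1, M2=0, M3=1, M4=1, giving Y=1. Observed 0.
Test 1: faults giving observed 0 are {M4 stuck-at-0}.
Only M4 stuck-at-0 is consistent with every test.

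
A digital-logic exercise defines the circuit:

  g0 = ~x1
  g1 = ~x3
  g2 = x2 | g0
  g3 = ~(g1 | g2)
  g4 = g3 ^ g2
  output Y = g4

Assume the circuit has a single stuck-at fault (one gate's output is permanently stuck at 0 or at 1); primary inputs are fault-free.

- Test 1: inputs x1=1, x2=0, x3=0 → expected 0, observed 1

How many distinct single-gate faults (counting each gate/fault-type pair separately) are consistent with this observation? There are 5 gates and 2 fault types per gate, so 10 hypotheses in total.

5

Fault-free: g0=0, g1=1, g2=0, g3=0, g4=0 → 0. Observed 1.
  g0 stuck-at-0: output 0 ✗
  g0 stuck-at-1: output 1 ✓
  g1 stuck-at-0: output 1 ✓
  g1 stuck-at-1: output 0 ✗
  g2 stuck-at-0: output 0 ✗
  g2 stuck-at-1: output 1 ✓
  g3 stuck-at-0: output 0 ✗
  g3 stuck-at-1: output 1 ✓
  g4 stuck-at-0: output 0 ✗
  g4 stuck-at-1: output 1 ✓
Consistent faults: {g0 stuck-at-1, g1 stuck-at-0, g2 stuck-at-1, g3 stuck-at-1, g4 stuck-at-1} — 5 in all.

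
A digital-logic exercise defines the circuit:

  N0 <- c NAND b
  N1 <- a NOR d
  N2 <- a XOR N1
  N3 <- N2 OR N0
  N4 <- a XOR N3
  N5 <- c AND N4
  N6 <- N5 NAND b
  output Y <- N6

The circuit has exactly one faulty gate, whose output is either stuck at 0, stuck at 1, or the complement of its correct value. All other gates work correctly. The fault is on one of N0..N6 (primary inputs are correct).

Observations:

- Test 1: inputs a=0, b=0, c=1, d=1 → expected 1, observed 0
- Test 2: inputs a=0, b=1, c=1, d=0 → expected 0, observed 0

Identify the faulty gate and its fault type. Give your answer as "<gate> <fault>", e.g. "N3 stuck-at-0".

N6 stuck-at-0

Fault-free values for test 1 (a=0, b=0, c=1, d=1): N0=1, N1=0, N2=0, N3=1, N4=1, N5=1, N6=1, giving Y=1. Observed 0.
Test 1: faults giving observed 0 are {N6 stuck-at-0, N6 inverted output}.
Test 2 (a=0, b=1, c=1, d=0): fault-free N0=0, N1=1, N2=1, N3=1, N4=1, N5=1, N6=0 → 0; observed 0. Eliminates N6 inverted output.
Only N6 stuck-at-0 is consistent with every test.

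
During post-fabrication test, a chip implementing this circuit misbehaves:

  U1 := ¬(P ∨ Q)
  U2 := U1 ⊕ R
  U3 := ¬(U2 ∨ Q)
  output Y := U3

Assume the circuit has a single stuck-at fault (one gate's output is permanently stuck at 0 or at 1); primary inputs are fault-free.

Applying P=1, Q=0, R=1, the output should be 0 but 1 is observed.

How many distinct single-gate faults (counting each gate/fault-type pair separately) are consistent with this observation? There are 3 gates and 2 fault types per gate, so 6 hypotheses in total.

Fault-free: U1=0, U2=1, U3=0 → 0. Observed 1.
  U1 stuck-at-0: output 0 ✗
  U1 stuck-at-1: output 1 ✓
  U2 stuck-at-0: output 1 ✓
  U2 stuck-at-1: output 0 ✗
  U3 stuck-at-0: output 0 ✗
  U3 stuck-at-1: output 1 ✓
Consistent faults: {U1 stuck-at-1, U2 stuck-at-0, U3 stuck-at-1} — 3 in all.

3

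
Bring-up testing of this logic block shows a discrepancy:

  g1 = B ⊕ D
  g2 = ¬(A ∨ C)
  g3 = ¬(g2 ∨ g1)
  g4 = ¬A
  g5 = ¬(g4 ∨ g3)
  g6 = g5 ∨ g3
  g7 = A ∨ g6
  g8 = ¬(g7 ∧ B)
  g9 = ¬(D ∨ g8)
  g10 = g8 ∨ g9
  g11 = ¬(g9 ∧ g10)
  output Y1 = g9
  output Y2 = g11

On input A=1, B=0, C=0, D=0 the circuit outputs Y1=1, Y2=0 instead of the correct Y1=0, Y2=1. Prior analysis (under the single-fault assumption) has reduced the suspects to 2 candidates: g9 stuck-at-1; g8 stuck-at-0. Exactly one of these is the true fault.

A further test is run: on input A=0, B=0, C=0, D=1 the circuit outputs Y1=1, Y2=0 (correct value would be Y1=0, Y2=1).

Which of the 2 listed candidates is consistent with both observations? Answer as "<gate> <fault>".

Evaluate each candidate on input A=0, B=0, C=0, D=1:
  g9 stuck-at-1: g1=1, g2=1, g3=0, g4=1, g5=0, g6=0, g7=0, g8=1, g9=1 [stuck-at-1], g10=1, g11=0 → Y1=1, Y2=0 — matches
  g8 stuck-at-0: g1=1, g2=1, g3=0, g4=1, g5=0, g6=0, g7=0, g8=0 [stuck-at-0], g9=0, g10=0, g11=1 → Y1=0, Y2=1 — eliminated
Only g9 stuck-at-1 reproduces the observed Y1=1, Y2=0.

g9 stuck-at-1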